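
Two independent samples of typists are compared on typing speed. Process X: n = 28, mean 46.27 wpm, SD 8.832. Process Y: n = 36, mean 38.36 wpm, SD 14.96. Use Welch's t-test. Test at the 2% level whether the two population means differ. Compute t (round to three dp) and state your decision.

Let group 1 = process X, group 2 = process Y. H0: μ_1 = μ_2; H1: μ_1 ≠ μ_2 (Welch's two-sample t-test, two-sided).
t = (x̄_1 − x̄_2)/√(s_1²/n_1 + s_2²/n_2) = (46.27 − 38.36)/√(8.832²/28 + 14.96²/36) = 2.636
Welch–Satterthwaite df ≈ 58.24
Two-sided p-value ≈ 0.011
Since p ≈ 0.011 < α = 0.02, reject H0; the data support H1.

t = 2.636; reject H0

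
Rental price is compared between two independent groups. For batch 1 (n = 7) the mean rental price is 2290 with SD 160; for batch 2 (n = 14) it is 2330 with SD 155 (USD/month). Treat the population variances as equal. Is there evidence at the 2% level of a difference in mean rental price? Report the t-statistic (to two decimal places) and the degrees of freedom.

t = -0.55, df = 19

Let group 1 = batch 1, group 2 = batch 2. H0: μ_1 = μ_2; H1: μ_1 ≠ μ_2 (two-sample pooled-variance t-test, two-sided).
s_p² = [(7−1)·160² + (14−1)·155²]/(7+14−2) = 24522.4
t = (2290 − 2330)/√[24522.4·(1/7 + 1/14)] = -0.55
df = n₁ + n₂ − 2 = 19
Two-sided p-value ≈ 0.5875
Since p ≈ 0.5875 > α = 0.02, fail to reject H0; the data do not provide sufficient evidence against H0.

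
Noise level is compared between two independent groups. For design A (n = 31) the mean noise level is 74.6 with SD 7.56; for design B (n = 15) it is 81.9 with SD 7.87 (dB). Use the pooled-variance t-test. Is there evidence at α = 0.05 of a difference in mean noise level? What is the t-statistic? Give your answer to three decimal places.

-3.030

Let group 1 = design A, group 2 = design B. H0: μ_1 = μ_2; H1: μ_1 ≠ μ_2 (two-sample pooled-variance t-test, two-sided).
s_p² = [(31−1)·7.56² + (15−1)·7.87²]/(31+15−2) = 58.6756
t = (74.6 − 81.9)/√[58.6756·(1/31 + 1/15)] = -3.030
df = n₁ + n₂ − 2 = 44
Two-sided p-value ≈ 0.004
Since p ≈ 0.004 < α = 0.05, reject H0; the evidence is statistically significant.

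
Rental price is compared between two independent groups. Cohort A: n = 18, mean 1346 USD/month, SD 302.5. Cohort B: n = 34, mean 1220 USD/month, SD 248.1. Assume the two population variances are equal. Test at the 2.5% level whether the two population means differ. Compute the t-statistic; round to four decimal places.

1.6139

Let group 1 = cohort A, group 2 = cohort B. H0: μ_1 = μ_2; H1: μ_1 ≠ μ_2 (two-sample pooled-variance t-test, two-sided).
s_p² = [(18−1)·302.5² + (34−1)·248.1²]/(18+34−2) = 71737.5
t = (1346 − 1220)/√[71737.5·(1/18 + 1/34)] = 1.6139
df = n₁ + n₂ − 2 = 50
Two-sided p-value ≈ 0.1128
Since p ≈ 0.1128 > α = 0.025, fail to reject H0; the data do not provide sufficient evidence against H0.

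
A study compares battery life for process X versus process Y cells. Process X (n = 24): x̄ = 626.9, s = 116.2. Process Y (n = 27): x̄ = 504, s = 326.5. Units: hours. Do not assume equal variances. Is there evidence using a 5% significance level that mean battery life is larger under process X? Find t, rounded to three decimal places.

Let group 1 = process X, group 2 = process Y. H0: μ_1 = μ_2; H1: μ_1 > μ_2 (Welch's two-sample t-test, right-tailed).
t = (x̄_1 − x̄_2)/√(s_1²/n_1 + s_2²/n_2) = (626.9 − 504)/√(116.2²/24 + 326.5²/27) = 1.830
Welch–Satterthwaite df ≈ 33.18
p-value = P(T ≥ 1.830) ≈ 0.0381
Since p ≈ 0.0381 < α = 0.05, reject H0; the data support H1.

1.830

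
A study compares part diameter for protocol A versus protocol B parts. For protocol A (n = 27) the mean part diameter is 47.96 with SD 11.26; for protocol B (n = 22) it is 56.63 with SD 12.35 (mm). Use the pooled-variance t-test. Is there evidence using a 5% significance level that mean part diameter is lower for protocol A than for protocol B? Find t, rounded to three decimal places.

-2.567

Let group 1 = protocol A, group 2 = protocol B. H0: μ_1 = μ_2; H1: μ_1 < μ_2 (two-sample pooled-variance t-test, left-tailed).
s_p² = [(27−1)·11.26² + (22−1)·12.35²]/(27+22−2) = 138.286
t = (47.96 − 56.63)/√[138.286·(1/27 + 1/22)] = -2.567
df = n₁ + n₂ − 2 = 47
p-value = P(T ≤ -2.567) ≈ 0.007
Since p ≈ 0.007 < α = 0.05, reject H0; the data support H1.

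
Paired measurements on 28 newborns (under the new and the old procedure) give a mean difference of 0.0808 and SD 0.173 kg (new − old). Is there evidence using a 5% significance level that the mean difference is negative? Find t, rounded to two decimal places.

H0: μ_d = 0; H1: μ_d < 0 (paired t-test on the differences, left-tailed).
t = d̄/(s_d/√n) = 0.0808/(0.173/√28) = 2.47
df = n − 1 = 27
p-value = P(T ≤ 2.47) ≈ 0.990
Since p ≈ 0.990 > α = 0.05, fail to reject H0; the data do not provide sufficient evidence against H0.

2.47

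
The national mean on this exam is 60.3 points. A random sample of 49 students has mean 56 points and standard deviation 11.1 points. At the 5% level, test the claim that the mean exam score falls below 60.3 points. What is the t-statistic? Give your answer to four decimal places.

-2.7117

H0: μ = 60.3; H1: μ < 60.3 (one-sample t-test, left-tailed).
t = (x̄ − μ₀)/(s/√n) = (56 − 60.3)/(11.1/√49) = -2.7117
df = n − 1 = 48
p-value = P(T ≤ -2.7117) ≈ 0.005
Since p ≈ 0.005 < α = 0.05, reject H0; the data support H1.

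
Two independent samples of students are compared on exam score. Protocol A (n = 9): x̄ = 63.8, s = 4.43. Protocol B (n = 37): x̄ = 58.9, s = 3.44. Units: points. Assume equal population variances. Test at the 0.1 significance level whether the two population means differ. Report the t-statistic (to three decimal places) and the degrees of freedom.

t = 3.622, df = 44

Let group 1 = protocol A, group 2 = protocol B. H0: μ_1 = μ_2; H1: μ_1 ≠ μ_2 (two-sample pooled-variance t-test, two-sided).
s_p² = [(9−1)·4.43² + (37−1)·3.44²]/(9+37−2) = 13.2502
t = (63.8 − 58.9)/√[13.2502·(1/9 + 1/37)] = 3.622
df = n₁ + n₂ − 2 = 44
Two-sided p-value ≈ 0.0008
Since p ≈ 0.0008 < α = 0.1, reject H0; the data support H1.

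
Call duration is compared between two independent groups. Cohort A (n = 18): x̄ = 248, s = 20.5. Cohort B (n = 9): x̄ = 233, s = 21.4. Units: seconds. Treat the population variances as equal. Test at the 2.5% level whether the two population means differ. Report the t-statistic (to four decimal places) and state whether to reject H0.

Let group 1 = cohort A, group 2 = cohort B. H0: μ_1 = μ_2; H1: μ_1 ≠ μ_2 (two-sample pooled-variance t-test, two-sided).
s_p² = [(18−1)·20.5² + (9−1)·21.4²]/(18+9−2) = 432.317
t = (248 − 233)/√[432.317·(1/18 + 1/9)] = 1.7671
df = n₁ + n₂ − 2 = 25
Two-sided p-value ≈ 0.0894
Since p ≈ 0.0894 > α = 0.025, fail to reject H0; the data do not provide sufficient evidence against H0.

t = 1.7671; fail to reject H0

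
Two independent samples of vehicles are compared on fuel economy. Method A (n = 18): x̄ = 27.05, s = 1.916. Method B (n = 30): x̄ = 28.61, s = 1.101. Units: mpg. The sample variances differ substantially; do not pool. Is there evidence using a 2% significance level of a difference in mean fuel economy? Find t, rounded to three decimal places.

-3.156

Let group 1 = method A, group 2 = method B. H0: μ_1 = μ_2; H1: μ_1 ≠ μ_2 (Welch's two-sample t-test, two-sided).
t = (x̄_1 − x̄_2)/√(s_1²/n_1 + s_2²/n_2) = (27.05 − 28.61)/√(1.916²/18 + 1.101²/30) = -3.156
Welch–Satterthwaite df ≈ 23.85
Two-sided p-value ≈ 0.0043
Since p ≈ 0.0043 < α = 0.02, reject H0; the data support H1.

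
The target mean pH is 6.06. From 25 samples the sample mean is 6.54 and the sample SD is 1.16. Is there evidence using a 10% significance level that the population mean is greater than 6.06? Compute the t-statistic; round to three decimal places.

2.069

H0: μ = 6.06; H1: μ > 6.06 (one-sample t-test, right-tailed).
t = (x̄ − μ₀)/(s/√n) = (6.54 − 6.06)/(1.16/√25) = 2.069
df = n − 1 = 24
p-value = P(T ≥ 2.069) ≈ 0.025
Since p ≈ 0.025 < α = 0.1, reject H0; the data support H1.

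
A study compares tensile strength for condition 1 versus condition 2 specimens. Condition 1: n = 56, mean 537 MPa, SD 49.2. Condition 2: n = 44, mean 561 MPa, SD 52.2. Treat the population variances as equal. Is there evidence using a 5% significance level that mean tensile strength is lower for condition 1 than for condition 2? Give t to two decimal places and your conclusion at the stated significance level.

Let group 1 = condition 1, group 2 = condition 2. H0: μ_1 = μ_2; H1: μ_1 < μ_2 (two-sample pooled-variance t-test, left-tailed).
s_p² = [(56−1)·49.2² + (44−1)·52.2²]/(56+44−2) = 2554.12
t = (537 − 561)/√[2554.12·(1/56 + 1/44)] = -2.36
df = n₁ + n₂ − 2 = 98
p-value = P(T ≤ -2.36) ≈ 0.010
Since p ≈ 0.010 < α = 0.05, reject H0; the data support H1.

t = -2.36; reject H0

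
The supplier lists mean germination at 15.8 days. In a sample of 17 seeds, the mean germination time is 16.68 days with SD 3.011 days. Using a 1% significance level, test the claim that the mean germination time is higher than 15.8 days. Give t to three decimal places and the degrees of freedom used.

H0: μ = 15.8; H1: μ > 15.8 (one-sample t-test, right-tailed).
t = (x̄ − μ₀)/(s/√n) = (16.68 − 15.8)/(3.011/√17) = 1.205
df = n − 1 = 16
p-value = P(T ≥ 1.205) ≈ 0.1229
Since p ≈ 0.1229 > α = 0.01, fail to reject H0; the evidence is not statistically significant.

t = 1.205, df = 16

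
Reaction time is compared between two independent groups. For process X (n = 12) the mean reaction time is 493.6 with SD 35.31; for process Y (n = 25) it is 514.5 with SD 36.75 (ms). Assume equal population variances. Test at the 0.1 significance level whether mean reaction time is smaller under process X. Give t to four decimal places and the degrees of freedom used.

t = -1.6393, df = 35

Let group 1 = process X, group 2 = process Y. H0: μ_1 = μ_2; H1: μ_1 < μ_2 (two-sample pooled-variance t-test, left-tailed).
s_p² = [(12−1)·35.31² + (25−1)·36.75²]/(12+25−2) = 1317.95
t = (493.6 − 514.5)/√[1317.95·(1/12 + 1/25)] = -1.6393
df = n₁ + n₂ − 2 = 35
p-value = P(T ≤ -1.6393) ≈ 0.0551
Since p ≈ 0.0551 < α = 0.1, reject H0; the evidence is statistically significant.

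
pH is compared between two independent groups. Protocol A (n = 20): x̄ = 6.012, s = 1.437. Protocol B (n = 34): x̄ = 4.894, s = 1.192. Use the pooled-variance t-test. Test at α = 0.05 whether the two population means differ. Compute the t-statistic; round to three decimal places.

3.083

Let group 1 = protocol A, group 2 = protocol B. H0: μ_1 = μ_2; H1: μ_1 ≠ μ_2 (two-sample pooled-variance t-test, two-sided).
s_p² = [(20−1)·1.437² + (34−1)·1.192²]/(20+34−2) = 1.65621
t = (6.012 − 4.894)/√[1.65621·(1/20 + 1/34)] = 3.083
df = n₁ + n₂ − 2 = 52
Two-sided p-value ≈ 0.003
Since p ≈ 0.003 < α = 0.05, reject H0; the data support H1.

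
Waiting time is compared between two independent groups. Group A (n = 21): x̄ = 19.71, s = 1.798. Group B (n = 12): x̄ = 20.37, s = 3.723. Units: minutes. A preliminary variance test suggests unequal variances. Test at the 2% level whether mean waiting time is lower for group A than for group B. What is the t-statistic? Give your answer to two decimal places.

Let group 1 = group A, group 2 = group B. H0: μ_1 = μ_2; H1: μ_1 < μ_2 (Welch's two-sample t-test, left-tailed).
t = (x̄_1 − x̄_2)/√(s_1²/n_1 + s_2²/n_2) = (19.71 − 20.37)/√(1.798²/21 + 3.723²/12) = -0.58
Welch–Satterthwaite df ≈ 13.99
p-value = P(T ≤ -0.58) ≈ 0.2866
Since p ≈ 0.2866 > α = 0.02, fail to reject H0; the data do not provide sufficient evidence against H0.

-0.58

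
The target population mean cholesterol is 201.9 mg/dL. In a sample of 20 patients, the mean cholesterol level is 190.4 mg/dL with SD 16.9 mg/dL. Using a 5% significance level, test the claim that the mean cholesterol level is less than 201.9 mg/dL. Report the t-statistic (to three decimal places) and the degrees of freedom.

t = -3.043, df = 19

H0: μ = 201.9; H1: μ < 201.9 (one-sample t-test, left-tailed).
t = (x̄ − μ₀)/(s/√n) = (190.4 − 201.9)/(16.9/√20) = -3.043
df = n − 1 = 19
p-value = P(T ≤ -3.043) ≈ 0.0033
Since p ≈ 0.0033 < α = 0.05, reject H0; the evidence is statistically significant.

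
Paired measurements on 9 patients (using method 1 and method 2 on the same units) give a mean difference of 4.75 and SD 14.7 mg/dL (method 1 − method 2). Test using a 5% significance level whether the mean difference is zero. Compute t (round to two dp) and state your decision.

H0: μ_d = 0; H1: μ_d ≠ 0 (paired t-test on the differences, two-sided).
t = d̄/(s_d/√n) = 4.75/(14.7/√9) = 0.97
df = n − 1 = 8
Two-sided p-value ≈ 0.361
Since p ≈ 0.361 > α = 0.05, fail to reject H0; the evidence is not statistically significant.

t = 0.97; fail to reject H0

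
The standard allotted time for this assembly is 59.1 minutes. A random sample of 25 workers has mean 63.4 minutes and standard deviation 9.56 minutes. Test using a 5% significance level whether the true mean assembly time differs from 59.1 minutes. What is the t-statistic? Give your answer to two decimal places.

2.25

H0: μ = 59.1; H1: μ ≠ 59.1 (one-sample t-test, two-sided).
t = (x̄ − μ₀)/(s/√n) = (63.4 − 59.1)/(9.56/√25) = 2.25
df = n − 1 = 24
Two-sided p-value ≈ 0.0340
Since p ≈ 0.0340 < α = 0.05, reject H0; the data support H1.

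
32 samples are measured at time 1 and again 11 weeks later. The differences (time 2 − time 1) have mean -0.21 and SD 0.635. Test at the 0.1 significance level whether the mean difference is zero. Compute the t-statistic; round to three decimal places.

-1.871

H0: μ_d = 0; H1: μ_d ≠ 0 (paired t-test on the differences, two-sided).
t = d̄/(s_d/√n) = -0.21/(0.635/√32) = -1.871
df = n − 1 = 31
Two-sided p-value ≈ 0.071
Since p ≈ 0.071 < α = 0.1, reject H0; the evidence is statistically significant.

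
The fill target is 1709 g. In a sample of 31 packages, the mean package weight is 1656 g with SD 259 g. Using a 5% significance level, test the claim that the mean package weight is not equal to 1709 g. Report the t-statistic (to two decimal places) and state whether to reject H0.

t = -1.14; fail to reject H0

H0: μ = 1709; H1: μ ≠ 1709 (one-sample t-test, two-sided).
t = (x̄ − μ₀)/(s/√n) = (1656 − 1709)/(259/√31) = -1.14
df = n − 1 = 30
Two-sided p-value ≈ 0.2636
Since p ≈ 0.2636 > α = 0.05, fail to reject H0; the data do not provide sufficient evidence against H0.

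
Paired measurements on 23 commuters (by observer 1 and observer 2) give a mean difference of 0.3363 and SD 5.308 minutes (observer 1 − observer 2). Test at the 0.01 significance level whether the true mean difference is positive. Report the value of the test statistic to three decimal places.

H0: μ_d = 0; H1: μ_d > 0 (paired t-test on the differences, right-tailed).
t = d̄/(s_d/√n) = 0.3363/(5.308/√23) = 0.304
df = n − 1 = 22
p-value = P(T ≥ 0.304) ≈ 0.3820
Since p ≈ 0.3820 > α = 0.01, fail to reject H0; the evidence is not statistically significant.

0.304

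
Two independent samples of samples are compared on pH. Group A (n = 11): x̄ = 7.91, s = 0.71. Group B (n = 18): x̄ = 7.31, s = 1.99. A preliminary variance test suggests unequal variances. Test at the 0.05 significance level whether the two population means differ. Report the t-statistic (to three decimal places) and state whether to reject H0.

Let group 1 = group A, group 2 = group B. H0: μ_1 = μ_2; H1: μ_1 ≠ μ_2 (Welch's two-sample t-test, two-sided).
t = (x̄_1 − x̄_2)/√(s_1²/n_1 + s_2²/n_2) = (7.91 − 7.31)/√(0.71²/11 + 1.99²/18) = 1.164
Welch–Satterthwaite df ≈ 23.11
Two-sided p-value ≈ 0.256
Since p ≈ 0.256 > α = 0.05, fail to reject H0; the data do not provide sufficient evidence against H0.

t = 1.164; fail to reject H0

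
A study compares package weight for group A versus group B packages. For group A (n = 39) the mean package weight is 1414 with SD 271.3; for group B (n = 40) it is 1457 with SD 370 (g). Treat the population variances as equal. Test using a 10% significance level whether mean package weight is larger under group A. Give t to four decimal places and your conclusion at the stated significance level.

t = -0.5878; fail to reject H0

Let group 1 = group A, group 2 = group B. H0: μ_1 = μ_2; H1: μ_1 > μ_2 (two-sample pooled-variance t-test, right-tailed).
s_p² = [(39−1)·271.3² + (40−1)·370²]/(39+40−2) = 105663
t = (1414 − 1457)/√[105663·(1/39 + 1/40)] = -0.5878
df = n₁ + n₂ − 2 = 77
p-value = P(T ≥ -0.5878) ≈ 0.721
Since p ≈ 0.721 > α = 0.1, fail to reject H0; the evidence is not statistically significant.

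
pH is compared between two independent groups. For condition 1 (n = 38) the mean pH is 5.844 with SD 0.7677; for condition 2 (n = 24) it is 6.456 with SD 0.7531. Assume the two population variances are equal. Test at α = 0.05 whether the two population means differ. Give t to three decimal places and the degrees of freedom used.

Let group 1 = condition 1, group 2 = condition 2. H0: μ_1 = μ_2; H1: μ_1 ≠ μ_2 (two-sample pooled-variance t-test, two-sided).
s_p² = [(38−1)·0.7677² + (24−1)·0.7531²]/(38+24−2) = 0.580852
t = (5.844 − 6.456)/√[0.580852·(1/38 + 1/24)] = -3.080
df = n₁ + n₂ − 2 = 60
Two-sided p-value ≈ 0.003
Since p ≈ 0.003 < α = 0.05, reject H0; the evidence is statistically significant.

t = -3.080, df = 60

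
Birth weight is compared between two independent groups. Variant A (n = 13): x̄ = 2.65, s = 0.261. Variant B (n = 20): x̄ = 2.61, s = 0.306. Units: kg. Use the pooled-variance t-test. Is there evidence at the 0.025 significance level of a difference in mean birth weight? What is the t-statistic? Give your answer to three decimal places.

0.388

Let group 1 = variant A, group 2 = variant B. H0: μ_1 = μ_2; H1: μ_1 ≠ μ_2 (two-sample pooled-variance t-test, two-sided).
s_p² = [(13−1)·0.261² + (20−1)·0.306²]/(13+20−2) = 0.0837592
t = (2.65 − 2.61)/√[0.0837592·(1/13 + 1/20)] = 0.388
df = n₁ + n₂ − 2 = 31
Two-sided p-value ≈ 0.701
Since p ≈ 0.701 > α = 0.025, fail to reject H0; the data do not provide sufficient evidence against H0.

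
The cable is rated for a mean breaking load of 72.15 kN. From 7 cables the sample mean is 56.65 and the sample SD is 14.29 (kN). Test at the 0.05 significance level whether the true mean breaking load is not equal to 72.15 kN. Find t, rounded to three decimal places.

-2.870

H0: μ = 72.15; H1: μ ≠ 72.15 (one-sample t-test, two-sided).
t = (x̄ − μ₀)/(s/√n) = (56.65 − 72.15)/(14.29/√7) = -2.870
df = n − 1 = 6
Two-sided p-value ≈ 0.0284
Since p ≈ 0.0284 < α = 0.05, reject H0; the evidence is statistically significant.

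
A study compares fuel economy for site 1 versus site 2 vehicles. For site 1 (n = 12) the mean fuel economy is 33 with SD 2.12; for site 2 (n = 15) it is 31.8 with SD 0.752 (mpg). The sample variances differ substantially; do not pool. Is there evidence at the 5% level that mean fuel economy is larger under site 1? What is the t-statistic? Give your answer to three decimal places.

Let group 1 = site 1, group 2 = site 2. H0: μ_1 = μ_2; H1: μ_1 > μ_2 (Welch's two-sample t-test, right-tailed).
t = (x̄_1 − x̄_2)/√(s_1²/n_1 + s_2²/n_2) = (33 − 31.8)/√(2.12²/12 + 0.752²/15) = 1.869
Welch–Satterthwaite df ≈ 13.22
p-value = P(T ≥ 1.869) ≈ 0.042
Since p ≈ 0.042 < α = 0.05, reject H0; the data support H1.

1.869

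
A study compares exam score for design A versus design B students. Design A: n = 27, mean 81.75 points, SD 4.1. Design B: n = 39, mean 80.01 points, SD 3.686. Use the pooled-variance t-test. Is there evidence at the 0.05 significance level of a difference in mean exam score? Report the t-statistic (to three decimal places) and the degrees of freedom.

t = 1.801, df = 64

Let group 1 = design A, group 2 = design B. H0: μ_1 = μ_2; H1: μ_1 ≠ μ_2 (two-sample pooled-variance t-test, two-sided).
s_p² = [(27−1)·4.1² + (39−1)·3.686²]/(27+39−2) = 14.8961
t = (81.75 − 80.01)/√[14.8961·(1/27 + 1/39)] = 1.801
df = n₁ + n₂ − 2 = 64
Two-sided p-value ≈ 0.0765
Since p ≈ 0.0765 > α = 0.05, fail to reject H0; the evidence is not statistically significant.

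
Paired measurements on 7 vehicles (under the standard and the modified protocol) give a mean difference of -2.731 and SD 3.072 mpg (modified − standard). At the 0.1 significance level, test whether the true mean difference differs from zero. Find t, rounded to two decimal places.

H0: μ_d = 0; H1: μ_d ≠ 0 (paired t-test on the differences, two-sided).
t = d̄/(s_d/√n) = -2.731/(3.072/√7) = -2.35
df = n − 1 = 6
Two-sided p-value ≈ 0.0569
Since p ≈ 0.0569 < α = 0.1, reject H0; the data support H1.

-2.35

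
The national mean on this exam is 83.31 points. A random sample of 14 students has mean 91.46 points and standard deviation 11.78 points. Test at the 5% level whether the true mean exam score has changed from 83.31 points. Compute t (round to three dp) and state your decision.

t = 2.589; reject H0

H0: μ = 83.31; H1: μ ≠ 83.31 (one-sample t-test, two-sided).
t = (x̄ − μ₀)/(s/√n) = (91.46 − 83.31)/(11.78/√14) = 2.589
df = n − 1 = 13
Two-sided p-value ≈ 0.022
Since p ≈ 0.022 < α = 0.05, reject H0; the evidence is statistically significant.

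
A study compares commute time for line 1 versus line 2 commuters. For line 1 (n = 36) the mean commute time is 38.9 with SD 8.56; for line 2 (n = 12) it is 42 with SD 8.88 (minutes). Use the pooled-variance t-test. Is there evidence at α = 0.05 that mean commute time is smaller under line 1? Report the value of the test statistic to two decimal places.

-1.08

Let group 1 = line 1, group 2 = line 2. H0: μ_1 = μ_2; H1: μ_1 < μ_2 (two-sample pooled-variance t-test, left-tailed).
s_p² = [(36−1)·8.56² + (12−1)·8.88²]/(36+12−2) = 74.6081
t = (38.9 − 42)/√[74.6081·(1/36 + 1/12)] = -1.08
df = n₁ + n₂ − 2 = 46
p-value = P(T ≤ -1.08) ≈ 0.1436
Since p ≈ 0.1436 > α = 0.05, fail to reject H0; the data do not provide sufficient evidence against H0.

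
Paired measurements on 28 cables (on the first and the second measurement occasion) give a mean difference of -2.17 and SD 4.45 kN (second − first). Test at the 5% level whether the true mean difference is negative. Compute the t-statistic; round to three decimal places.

-2.580

H0: μ_d = 0; H1: μ_d < 0 (paired t-test on the differences, left-tailed).
t = d̄/(s_d/√n) = -2.17/(4.45/√28) = -2.580
df = n − 1 = 27
p-value = P(T ≤ -2.580) ≈ 0.008
Since p ≈ 0.008 < α = 0.05, reject H0; the data support H1.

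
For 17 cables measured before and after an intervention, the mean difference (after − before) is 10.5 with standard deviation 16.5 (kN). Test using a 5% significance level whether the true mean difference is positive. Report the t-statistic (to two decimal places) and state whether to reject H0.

t = 2.62; reject H0

H0: μ_d = 0; H1: μ_d > 0 (paired t-test on the differences, right-tailed).
t = d̄/(s_d/√n) = 10.5/(16.5/√17) = 2.62
df = n − 1 = 16
p-value = P(T ≥ 2.62) ≈ 0.0092
Since p ≈ 0.0092 < α = 0.05, reject H0; the evidence is statistically significant.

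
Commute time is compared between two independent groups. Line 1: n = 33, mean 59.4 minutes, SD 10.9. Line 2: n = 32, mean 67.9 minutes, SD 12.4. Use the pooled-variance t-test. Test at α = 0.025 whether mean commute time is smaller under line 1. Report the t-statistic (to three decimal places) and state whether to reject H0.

t = -2.938; reject H0

Let group 1 = line 1, group 2 = line 2. H0: μ_1 = μ_2; H1: μ_1 < μ_2 (two-sample pooled-variance t-test, left-tailed).
s_p² = [(33−1)·10.9² + (32−1)·12.4²]/(33+32−2) = 136.008
t = (59.4 − 67.9)/√[136.008·(1/33 + 1/32)] = -2.938
df = n₁ + n₂ − 2 = 63
p-value = P(T ≤ -2.938) ≈ 0.0023
Since p ≈ 0.0023 < α = 0.025, reject H0; the evidence is statistically significant.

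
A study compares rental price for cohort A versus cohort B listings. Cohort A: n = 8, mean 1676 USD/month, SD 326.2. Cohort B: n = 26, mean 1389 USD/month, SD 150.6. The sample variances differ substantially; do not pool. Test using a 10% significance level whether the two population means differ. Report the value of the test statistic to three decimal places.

Let group 1 = cohort A, group 2 = cohort B. H0: μ_1 = μ_2; H1: μ_1 ≠ μ_2 (Welch's two-sample t-test, two-sided).
t = (x̄_1 − x̄_2)/√(s_1²/n_1 + s_2²/n_2) = (1676 − 1389)/√(326.2²/8 + 150.6²/26) = 2.411
Welch–Satterthwaite df ≈ 7.94
Two-sided p-value ≈ 0.043
Since p ≈ 0.043 < α = 0.1, reject H0; the evidence is statistically significant.

2.411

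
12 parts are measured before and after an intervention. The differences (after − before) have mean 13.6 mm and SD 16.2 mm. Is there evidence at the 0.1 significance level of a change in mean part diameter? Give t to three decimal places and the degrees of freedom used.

H0: μ_d = 0; H1: μ_d ≠ 0 (paired t-test on the differences, two-sided).
t = d̄/(s_d/√n) = 13.6/(16.2/√12) = 2.908
df = n − 1 = 11
Two-sided p-value ≈ 0.0142
Since p ≈ 0.0142 < α = 0.1, reject H0; the evidence is statistically significant.

t = 2.908, df = 11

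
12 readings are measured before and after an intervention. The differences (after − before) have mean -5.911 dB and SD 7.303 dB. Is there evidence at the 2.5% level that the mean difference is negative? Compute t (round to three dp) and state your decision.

t = -2.804; reject H0

H0: μ_d = 0; H1: μ_d < 0 (paired t-test on the differences, left-tailed).
t = d̄/(s_d/√n) = -5.911/(7.303/√12) = -2.804
df = n − 1 = 11
p-value = P(T ≤ -2.804) ≈ 0.0086
Since p ≈ 0.0086 < α = 0.025, reject H0; the data support H1.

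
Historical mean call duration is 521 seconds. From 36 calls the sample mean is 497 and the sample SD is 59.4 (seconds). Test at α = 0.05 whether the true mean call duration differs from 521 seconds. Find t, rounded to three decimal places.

H0: μ = 521; H1: μ ≠ 521 (one-sample t-test, two-sided).
t = (x̄ − μ₀)/(s/√n) = (497 − 521)/(59.4/√36) = -2.424
df = n − 1 = 35
Two-sided p-value ≈ 0.0206
Since p ≈ 0.0206 < α = 0.05, reject H0; the data support H1.

-2.424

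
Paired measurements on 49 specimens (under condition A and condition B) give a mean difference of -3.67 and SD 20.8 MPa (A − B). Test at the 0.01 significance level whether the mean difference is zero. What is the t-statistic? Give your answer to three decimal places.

-1.235

H0: μ_d = 0; H1: μ_d ≠ 0 (paired t-test on the differences, two-sided).
t = d̄/(s_d/√n) = -3.67/(20.8/√49) = -1.235
df = n − 1 = 48
Two-sided p-value ≈ 0.2228
Since p ≈ 0.2228 > α = 0.01, fail to reject H0; the evidence is not statistically significant.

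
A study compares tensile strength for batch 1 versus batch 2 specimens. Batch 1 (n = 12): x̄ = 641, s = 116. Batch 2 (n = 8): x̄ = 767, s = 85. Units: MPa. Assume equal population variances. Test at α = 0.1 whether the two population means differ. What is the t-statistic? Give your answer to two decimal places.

-2.63

Let group 1 = batch 1, group 2 = batch 2. H0: μ_1 = μ_2; H1: μ_1 ≠ μ_2 (two-sample pooled-variance t-test, two-sided).
s_p² = [(12−1)·116² + (8−1)·85²]/(12+8−2) = 11032.8
t = (641 − 767)/√[11032.8·(1/12 + 1/8)] = -2.63
df = n₁ + n₂ − 2 = 18
Two-sided p-value ≈ 0.0171
Since p ≈ 0.0171 < α = 0.1, reject H0; the data support H1.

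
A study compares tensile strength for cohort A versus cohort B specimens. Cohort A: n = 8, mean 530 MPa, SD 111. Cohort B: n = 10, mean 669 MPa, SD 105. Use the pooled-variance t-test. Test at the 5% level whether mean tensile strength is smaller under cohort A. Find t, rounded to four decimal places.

-2.7217

Let group 1 = cohort A, group 2 = cohort B. H0: μ_1 = μ_2; H1: μ_1 < μ_2 (two-sample pooled-variance t-test, left-tailed).
s_p² = [(8−1)·111² + (10−1)·105²]/(8+10−2) = 11592
t = (530 − 669)/√[11592·(1/8 + 1/10)] = -2.7217
df = n₁ + n₂ − 2 = 16
p-value = P(T ≤ -2.7217) ≈ 0.0075
Since p ≈ 0.0075 < α = 0.05, reject H0; the data support H1.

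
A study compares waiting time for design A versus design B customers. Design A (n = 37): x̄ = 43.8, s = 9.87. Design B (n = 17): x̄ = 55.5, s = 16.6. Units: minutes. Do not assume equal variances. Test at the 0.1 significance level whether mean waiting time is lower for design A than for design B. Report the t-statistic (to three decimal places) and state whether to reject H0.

t = -2.695; reject H0

Let group 1 = design A, group 2 = design B. H0: μ_1 = μ_2; H1: μ_1 < μ_2 (Welch's two-sample t-test, left-tailed).
t = (x̄_1 − x̄_2)/√(s_1²/n_1 + s_2²/n_2) = (43.8 − 55.5)/√(9.87²/37 + 16.6²/17) = -2.695
Welch–Satterthwaite df ≈ 21.37
p-value = P(T ≤ -2.695) ≈ 0.007
Since p ≈ 0.007 < α = 0.1, reject H0; the evidence is statistically significant.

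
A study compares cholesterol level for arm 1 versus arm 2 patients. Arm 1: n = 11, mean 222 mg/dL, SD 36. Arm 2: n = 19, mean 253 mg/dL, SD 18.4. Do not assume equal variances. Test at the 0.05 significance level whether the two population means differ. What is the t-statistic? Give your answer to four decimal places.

-2.6618

Let group 1 = arm 1, group 2 = arm 2. H0: μ_1 = μ_2; H1: μ_1 ≠ μ_2 (Welch's two-sample t-test, two-sided).
t = (x̄_1 − x̄_2)/√(s_1²/n_1 + s_2²/n_2) = (222 − 253)/√(36²/11 + 18.4²/19) = -2.6618
Welch–Satterthwaite df ≈ 13.09
Two-sided p-value ≈ 0.019
Since p ≈ 0.019 < α = 0.05, reject H0; the data support H1.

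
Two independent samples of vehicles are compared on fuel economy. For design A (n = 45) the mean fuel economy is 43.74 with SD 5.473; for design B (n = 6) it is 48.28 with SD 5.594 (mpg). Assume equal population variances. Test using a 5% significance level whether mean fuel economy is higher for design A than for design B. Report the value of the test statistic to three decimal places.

-1.904

Let group 1 = design A, group 2 = design B. H0: μ_1 = μ_2; H1: μ_1 > μ_2 (two-sample pooled-variance t-test, right-tailed).
s_p² = [(45−1)·5.473² + (6−1)·5.594²]/(45+6−2) = 30.0904
t = (43.74 − 48.28)/√[30.0904·(1/45 + 1/6)] = -1.904
df = n₁ + n₂ − 2 = 49
p-value = P(T ≥ -1.904) ≈ 0.969
Since p ≈ 0.969 > α = 0.05, fail to reject H0; the data do not provide sufficient evidence against H0.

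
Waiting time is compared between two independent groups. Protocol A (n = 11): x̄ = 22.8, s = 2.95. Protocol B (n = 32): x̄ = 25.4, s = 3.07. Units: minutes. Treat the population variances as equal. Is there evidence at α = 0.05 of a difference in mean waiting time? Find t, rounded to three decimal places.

Let group 1 = protocol A, group 2 = protocol B. H0: μ_1 = μ_2; H1: μ_1 ≠ μ_2 (two-sample pooled-variance t-test, two-sided).
s_p² = [(11−1)·2.95² + (32−1)·3.07²]/(11+32−2) = 9.2487
t = (22.8 − 25.4)/√[9.2487·(1/11 + 1/32)] = -2.446
df = n₁ + n₂ − 2 = 41
Two-sided p-value ≈ 0.0188
Since p ≈ 0.0188 < α = 0.05, reject H0; the data support H1.

-2.446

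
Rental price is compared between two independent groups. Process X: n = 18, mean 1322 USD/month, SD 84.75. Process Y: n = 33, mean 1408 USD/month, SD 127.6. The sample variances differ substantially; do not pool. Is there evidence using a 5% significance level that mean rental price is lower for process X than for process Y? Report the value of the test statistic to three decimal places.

-2.879

Let group 1 = process X, group 2 = process Y. H0: μ_1 = μ_2; H1: μ_1 < μ_2 (Welch's two-sample t-test, left-tailed).
t = (x̄_1 − x̄_2)/√(s_1²/n_1 + s_2²/n_2) = (1322 − 1408)/√(84.75²/18 + 127.6²/33) = -2.879
Welch–Satterthwaite df ≈ 46.92
p-value = P(T ≤ -2.879) ≈ 0.003
Since p ≈ 0.003 < α = 0.05, reject H0; the evidence is statistically significant.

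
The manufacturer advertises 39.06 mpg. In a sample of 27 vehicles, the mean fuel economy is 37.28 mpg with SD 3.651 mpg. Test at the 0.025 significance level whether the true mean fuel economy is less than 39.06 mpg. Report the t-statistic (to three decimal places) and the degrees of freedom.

t = -2.533, df = 26

H0: μ = 39.06; H1: μ < 39.06 (one-sample t-test, left-tailed).
t = (x̄ − μ₀)/(s/√n) = (37.28 − 39.06)/(3.651/√27) = -2.533
df = n − 1 = 26
p-value = P(T ≤ -2.533) ≈ 0.0088
Since p ≈ 0.0088 < α = 0.025, reject H0; the evidence is statistically significant.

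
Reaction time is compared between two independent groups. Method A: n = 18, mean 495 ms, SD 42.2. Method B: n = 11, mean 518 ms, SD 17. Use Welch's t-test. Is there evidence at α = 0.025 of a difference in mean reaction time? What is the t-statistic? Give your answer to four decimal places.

-2.0555

Let group 1 = method A, group 2 = method B. H0: μ_1 = μ_2; H1: μ_1 ≠ μ_2 (Welch's two-sample t-test, two-sided).
t = (x̄_1 − x̄_2)/√(s_1²/n_1 + s_2²/n_2) = (495 − 518)/√(42.2²/18 + 17²/11) = -2.0555
Welch–Satterthwaite df ≈ 24.31
Two-sided p-value ≈ 0.051
Since p ≈ 0.051 > α = 0.025, fail to reject H0; the data do not provide sufficient evidence against H0.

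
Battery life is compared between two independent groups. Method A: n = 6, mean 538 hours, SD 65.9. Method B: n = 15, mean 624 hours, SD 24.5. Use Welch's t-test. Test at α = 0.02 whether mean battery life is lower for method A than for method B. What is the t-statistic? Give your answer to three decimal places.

-3.112

Let group 1 = method A, group 2 = method B. H0: μ_1 = μ_2; H1: μ_1 < μ_2 (Welch's two-sample t-test, left-tailed).
t = (x̄_1 − x̄_2)/√(s_1²/n_1 + s_2²/n_2) = (538 − 624)/√(65.9²/6 + 24.5²/15) = -3.112
Welch–Satterthwaite df ≈ 5.56
p-value = P(T ≤ -3.112) ≈ 0.011
Since p ≈ 0.011 < α = 0.02, reject H0; the data support H1.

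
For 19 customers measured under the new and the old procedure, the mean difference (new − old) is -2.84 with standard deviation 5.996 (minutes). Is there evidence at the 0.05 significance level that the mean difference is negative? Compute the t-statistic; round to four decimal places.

H0: μ_d = 0; H1: μ_d < 0 (paired t-test on the differences, left-tailed).
t = d̄/(s_d/√n) = -2.84/(5.996/√19) = -2.0646
df = n − 1 = 18
p-value = P(T ≤ -2.0646) ≈ 0.027
Since p ≈ 0.027 < α = 0.05, reject H0; the evidence is statistically significant.

-2.0646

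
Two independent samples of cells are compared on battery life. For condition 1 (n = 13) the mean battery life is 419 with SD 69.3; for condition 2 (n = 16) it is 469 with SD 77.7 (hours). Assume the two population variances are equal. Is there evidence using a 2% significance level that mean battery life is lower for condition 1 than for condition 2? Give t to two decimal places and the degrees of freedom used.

t = -1.81, df = 27

Let group 1 = condition 1, group 2 = condition 2. H0: μ_1 = μ_2; H1: μ_1 < μ_2 (two-sample pooled-variance t-test, left-tailed).
s_p² = [(13−1)·69.3² + (16−1)·77.7²]/(13+16−2) = 5488.49
t = (419 − 469)/√[5488.49·(1/13 + 1/16)] = -1.81
df = n₁ + n₂ − 2 = 27
p-value = P(T ≤ -1.81) ≈ 0.041
Since p ≈ 0.041 > α = 0.02, fail to reject H0; the data do not provide sufficient evidence against H0.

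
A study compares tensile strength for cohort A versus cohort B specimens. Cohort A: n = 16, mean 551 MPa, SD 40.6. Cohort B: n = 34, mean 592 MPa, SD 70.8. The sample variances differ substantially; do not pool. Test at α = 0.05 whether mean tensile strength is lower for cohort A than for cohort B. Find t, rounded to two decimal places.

Let group 1 = cohort A, group 2 = cohort B. H0: μ_1 = μ_2; H1: μ_1 < μ_2 (Welch's two-sample t-test, left-tailed).
t = (x̄_1 − x̄_2)/√(s_1²/n_1 + s_2²/n_2) = (551 − 592)/√(40.6²/16 + 70.8²/34) = -2.59
Welch–Satterthwaite df ≈ 45.91
p-value = P(T ≤ -2.59) ≈ 0.0064
Since p ≈ 0.0064 < α = 0.05, reject H0; the evidence is statistically significant.

-2.59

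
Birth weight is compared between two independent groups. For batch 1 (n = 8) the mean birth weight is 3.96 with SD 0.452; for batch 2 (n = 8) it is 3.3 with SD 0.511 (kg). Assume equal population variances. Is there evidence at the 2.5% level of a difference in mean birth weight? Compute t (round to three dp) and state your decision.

t = 2.736; reject H0

Let group 1 = batch 1, group 2 = batch 2. H0: μ_1 = μ_2; H1: μ_1 ≠ μ_2 (two-sample pooled-variance t-test, two-sided).
s_p² = [(8−1)·0.452² + (8−1)·0.511²]/(8+8−2) = 0.232713
t = (3.96 − 3.3)/√[0.232713·(1/8 + 1/8)] = 2.736
df = n₁ + n₂ − 2 = 14
Two-sided p-value ≈ 0.0161
Since p ≈ 0.0161 < α = 0.025, reject H0; the data support H1.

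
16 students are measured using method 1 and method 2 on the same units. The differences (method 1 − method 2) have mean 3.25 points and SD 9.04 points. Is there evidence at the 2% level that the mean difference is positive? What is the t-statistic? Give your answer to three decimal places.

1.438

H0: μ_d = 0; H1: μ_d > 0 (paired t-test on the differences, right-tailed).
t = d̄/(s_d/√n) = 3.25/(9.04/√16) = 1.438
df = n − 1 = 15
p-value = P(T ≥ 1.438) ≈ 0.085
Since p ≈ 0.085 > α = 0.02, fail to reject H0; the evidence is not statistically significant.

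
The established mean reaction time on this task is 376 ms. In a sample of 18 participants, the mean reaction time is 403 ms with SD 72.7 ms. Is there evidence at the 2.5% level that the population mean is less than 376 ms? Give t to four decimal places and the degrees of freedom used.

t = 1.5757, df = 17

H0: μ = 376; H1: μ < 376 (one-sample t-test, left-tailed).
t = (x̄ − μ₀)/(s/√n) = (403 − 376)/(72.7/√18) = 1.5757
df = n − 1 = 17
p-value = P(T ≤ 1.5757) ≈ 0.9332
Since p ≈ 0.9332 > α = 0.025, fail to reject H0; the data do not provide sufficient evidence against H0.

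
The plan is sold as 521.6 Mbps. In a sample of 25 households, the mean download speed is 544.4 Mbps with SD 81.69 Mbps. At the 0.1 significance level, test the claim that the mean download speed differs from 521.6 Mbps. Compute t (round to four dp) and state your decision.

t = 1.3955; fail to reject H0

H0: μ = 521.6; H1: μ ≠ 521.6 (one-sample t-test, two-sided).
t = (x̄ − μ₀)/(s/√n) = (544.4 − 521.6)/(81.69/√25) = 1.3955
df = n − 1 = 24
Two-sided p-value ≈ 0.176
Since p ≈ 0.176 > α = 0.1, fail to reject H0; the evidence is not statistically significant.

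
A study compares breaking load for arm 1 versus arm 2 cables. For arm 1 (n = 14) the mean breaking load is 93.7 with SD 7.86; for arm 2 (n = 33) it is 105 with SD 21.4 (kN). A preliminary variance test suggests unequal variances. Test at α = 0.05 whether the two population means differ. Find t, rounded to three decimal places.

-2.642

Let group 1 = arm 1, group 2 = arm 2. H0: μ_1 = μ_2; H1: μ_1 ≠ μ_2 (Welch's two-sample t-test, two-sided).
t = (x̄_1 − x̄_2)/√(s_1²/n_1 + s_2²/n_2) = (93.7 − 105)/√(7.86²/14 + 21.4²/33) = -2.642
Welch–Satterthwaite df ≈ 44.51
Two-sided p-value ≈ 0.0113
Since p ≈ 0.0113 < α = 0.05, reject H0; the evidence is statistically significant.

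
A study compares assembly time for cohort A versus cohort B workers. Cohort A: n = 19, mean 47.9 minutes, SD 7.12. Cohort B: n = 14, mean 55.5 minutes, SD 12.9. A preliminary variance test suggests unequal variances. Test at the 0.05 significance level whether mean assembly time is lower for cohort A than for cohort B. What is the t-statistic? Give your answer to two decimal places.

Let group 1 = cohort A, group 2 = cohort B. H0: μ_1 = μ_2; H1: μ_1 < μ_2 (Welch's two-sample t-test, left-tailed).
t = (x̄_1 − x̄_2)/√(s_1²/n_1 + s_2²/n_2) = (47.9 − 55.5)/√(7.12²/19 + 12.9²/14) = -1.99
Welch–Satterthwaite df ≈ 18.81
p-value = P(T ≤ -1.99) ≈ 0.0305
Since p ≈ 0.0305 < α = 0.05, reject H0; the data support H1.

-1.99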